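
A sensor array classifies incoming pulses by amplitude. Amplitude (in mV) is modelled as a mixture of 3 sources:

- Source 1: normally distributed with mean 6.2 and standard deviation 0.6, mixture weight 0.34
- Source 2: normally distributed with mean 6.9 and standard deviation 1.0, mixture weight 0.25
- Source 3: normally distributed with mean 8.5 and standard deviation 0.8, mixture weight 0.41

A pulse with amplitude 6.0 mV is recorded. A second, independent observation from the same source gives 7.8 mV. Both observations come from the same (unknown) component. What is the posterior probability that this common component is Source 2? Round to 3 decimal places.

0.794

By Bayes' theorem, P(k | x) = w_k f_k(x) / Σ_j w_j f_j(x).
Since both observations come from the same component, the likelihood for component k is f_k(x₁)·f_k(x₂).
  p_1 = [(1/(0.6·√(2π)))·exp(−(6.0−6.2)²/(2·0.6²)) = 0.664904·exp(-0.05556) = 0.628972] × [0.0189933] = 0.0119463
  p_2 = [(1/(1.0·√(2π)))·exp(−(6.0−6.9)²/(2·1.0²)) = 0.398942·exp(-0.40500) = 0.266085] × [0.266085] = 0.0708014
  p_3 = [(1/(0.8·√(2π)))·exp(−(6.0−8.5)²/(2·0.8²)) = 0.498678·exp(-4.88281) = 0.00377782] × [0.340069] = 0.00128472
Prior × likelihood for each component:
  w_1·p_1 = 0.34 × 0.0119463 = 0.00406173
  w_2·p_2 = 0.25 × 0.0708014 = 0.0177003
  w_3·p_3 = 0.41 × 0.00128472 = 0.000526735
Denominator: 0.00406173 + 0.0177003 + 0.000526735 = 0.0222888
P(Source 2 | x₁,x₂) ≈ 0.794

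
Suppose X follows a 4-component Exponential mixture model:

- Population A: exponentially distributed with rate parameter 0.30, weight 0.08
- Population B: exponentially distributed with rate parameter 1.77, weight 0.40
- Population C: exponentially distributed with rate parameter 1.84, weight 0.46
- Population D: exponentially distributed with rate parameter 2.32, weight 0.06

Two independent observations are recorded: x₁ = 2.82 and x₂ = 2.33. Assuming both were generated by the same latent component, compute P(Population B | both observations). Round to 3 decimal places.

By Bayes' theorem, P(k | x) = π_k f_k(x) / Σ_j π_j f_j(x).
Since both observations come from the same component, the likelihood for component k is f_k(x₁)·f_k(x₂).
  f_A = [0.128738] × [0.149125] = 0.0191981
  f_B = [0.0120292] × [0.0286351] = 0.000344457
  f_C = [0.0102648] × [0.0252878] = 0.000259574
  f_D = [0.00334318] × [0.01042] = 3.48358e-05
Weight by the priors:
  π_A·f_A = 0.08 × 0.0191981 = 0.00153585
  π_B·f_B = 0.40 × 0.000344457 = 0.000137783
  π_C·f_C = 0.46 × 0.000259574 = 0.000119404
  π_D·f_D = 0.06 × 3.48358e-05 = 2.09015e-06
Denominator: 0.00153585 + 0.000137783 + 0.000119404 + 2.09015e-06 = 0.00179512
Responsibility of Population B: 0.000137783 / 0.00179512 ≈ 0.077

0.077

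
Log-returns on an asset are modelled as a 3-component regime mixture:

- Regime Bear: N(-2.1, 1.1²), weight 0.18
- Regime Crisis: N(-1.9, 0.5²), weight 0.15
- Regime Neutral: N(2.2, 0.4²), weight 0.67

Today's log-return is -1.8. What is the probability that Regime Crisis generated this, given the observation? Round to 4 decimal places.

Posterior ∝ prior × likelihood, so P(k | x) ∝ π_k f_k(x); normalise over all components.
Evaluate each component's likelihood at the observed value:
  f_Bear = 0.349435
  f_Crisis = 0.782085
  f_Neutral = 1.92365e-22
Multiply by the mixture weights:
  π_Bear·f_Bear = 0.18 × 0.349435 = 0.0628982
  π_Crisis·f_Crisis = 0.15 × 0.782085 = 0.117313
  π_Neutral·f_Neutral = 0.67 × 1.92365e-22 = 1.28885e-22
Denominator: 0.0628982 + 0.117313 + 1.28885e-22 = 0.180211
P(Regime Crisis | -1.8) = 0.117313 / 0.180211 ≈ 0.6510

0.6510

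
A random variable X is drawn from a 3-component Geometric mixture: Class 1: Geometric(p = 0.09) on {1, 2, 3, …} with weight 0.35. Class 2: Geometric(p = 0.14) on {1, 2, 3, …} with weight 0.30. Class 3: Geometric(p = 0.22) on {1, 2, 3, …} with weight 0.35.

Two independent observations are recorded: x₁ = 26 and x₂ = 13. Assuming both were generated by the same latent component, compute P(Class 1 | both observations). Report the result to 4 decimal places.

0.7836

Apply Bayes' rule: the posterior for each component is proportional to its prior times its likelihood at x.
Since both observations come from the same component, the likelihood for component k is f_k(x₁)·f_k(x₂).
  f_1 = [0.09·(1−0.09)^25 = 0.09·0.0946313 = 0.00851682] × [0.0290228] = 0.000247182
  f_2 = [0.14·(1−0.14)^25 = 0.14·0.0230389 = 0.00322544] × [0.0229145] = 7.39092e-05
  f_3 = [0.22·(1−0.22)^25 = 0.22·0.00200616 = 0.000441355] × [0.0111573] = 4.92431e-06
Multiply by the mixture weights:
  π_1·f_1 = 0.35 × 0.000247182 = 8.65136e-05
  π_2·f_2 = 0.30 × 7.39092e-05 = 2.21728e-05
  π_3·f_3 = 0.35 × 4.92431e-06 = 1.72351e-06
Denominator: 8.65136e-05 + 2.21728e-05 + 1.72351e-06 = 0.00011041
Responsibility of Class 1: 8.65136e-05 / 0.00011041 ≈ 0.7836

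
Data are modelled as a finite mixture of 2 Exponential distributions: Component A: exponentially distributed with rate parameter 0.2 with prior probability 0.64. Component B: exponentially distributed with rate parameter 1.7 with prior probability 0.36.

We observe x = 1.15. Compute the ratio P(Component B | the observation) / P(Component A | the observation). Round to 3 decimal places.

0.852

Posterior odds = (P(Z=i) f_i(x)) / (P(Z=j) f_j(x)); the normalising sum cancels.
Evaluate each component's likelihood at the observed value:
  p_A = 0.158907
  p_B = 0.24066
Odds = (0.36/0.64) × (0.24066/0.158907) = 0.5625 × 1.51447 ≈ 0.852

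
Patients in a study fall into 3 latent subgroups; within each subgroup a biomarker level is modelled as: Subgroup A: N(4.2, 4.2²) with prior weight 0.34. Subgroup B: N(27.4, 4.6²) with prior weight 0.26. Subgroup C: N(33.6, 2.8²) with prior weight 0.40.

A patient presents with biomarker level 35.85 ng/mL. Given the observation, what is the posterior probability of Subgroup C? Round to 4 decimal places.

0.9082

P(component k | x) = w_k·f_k(x) / marginal(x), where marginal(x) = Σ_j w_j·f_j(x).
Evaluate each component's likelihood at the observed value:
  L_A = (1/(4.2·√(2π)))·exp(−(35.85−4.2)²/(2·4.2²)) = 0.094986·exp(-28.39349) = 4.43121e-14
  L_B = (1/(4.6·√(2π)))·exp(−(35.85−27.4)²/(2·4.6²)) = 0.086727·exp(-1.68720) = 0.0160475
  L_C = (1/(2.8·√(2π)))·exp(−(35.85−33.6)²/(2·2.8²)) = 0.142479·exp(-0.32286) = 0.103165
Multiply by the mixture weights:
  w_A·L_A = 0.34 × 4.43121e-14 = 1.50661e-14
  w_B·L_B = 0.26 × 0.0160475 = 0.00417236
  w_C·L_C = 0.40 × 0.103165 = 0.0412662
Denominator: 1.50661e-14 + 0.00417236 + 0.0412662 = 0.0454385
So the posterior for Subgroup C is 0.0412662 / 0.0454385 ≈ 0.9082.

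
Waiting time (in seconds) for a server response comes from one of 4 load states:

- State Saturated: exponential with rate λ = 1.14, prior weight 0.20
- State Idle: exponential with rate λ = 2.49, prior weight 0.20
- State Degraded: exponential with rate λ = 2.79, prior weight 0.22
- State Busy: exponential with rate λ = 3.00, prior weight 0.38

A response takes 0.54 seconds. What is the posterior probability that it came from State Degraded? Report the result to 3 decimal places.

Posterior ∝ prior × likelihood, so P(k | x) ∝ P(Z=k) f_k(x); normalise over all components.
Exponential densities:
  p_Saturated = 0.615961
  p_Idle = 0.649003
  p_Degraded = 0.618438
  p_Busy = 0.593696
Weight by the priors:
  P(Z=Saturated)·p_Saturated = 0.20 × 0.615961 = 0.123192
  P(Z=Idle)·p_Idle = 0.20 × 0.649003 = 0.129801
  P(Z=Degraded)·p_Degraded = 0.22 × 0.618438 = 0.136056
  P(Z=Busy)·p_Busy = 0.38 × 0.593696 = 0.225605
Normaliser: 0.123192 + 0.129801 + 0.136056 + 0.225605 = 0.614654
Responsibility of State Degraded: 0.136056 / 0.614654 ≈ 0.221

0.221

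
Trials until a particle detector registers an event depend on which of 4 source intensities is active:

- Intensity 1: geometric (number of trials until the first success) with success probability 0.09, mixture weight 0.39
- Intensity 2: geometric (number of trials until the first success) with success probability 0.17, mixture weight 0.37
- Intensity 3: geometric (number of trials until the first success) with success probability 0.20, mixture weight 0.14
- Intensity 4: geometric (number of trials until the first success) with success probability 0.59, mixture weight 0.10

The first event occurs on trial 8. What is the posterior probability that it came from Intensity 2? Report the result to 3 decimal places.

By Bayes' theorem, P(k | x) = P(Z=k) f_k(x) / Σ_j P(Z=j) f_j(x).
Component likelihoods at x = 8:
  L_1 = 0.0465085
  L_2 = 0.0461313
  L_3 = 0.041943
  L_4 = 0.00114905
Multiply by the mixture weights:
  P(Z=1)·L_1 = 0.39 × 0.0465085 = 0.0181383
  P(Z=2)·L_2 = 0.37 × 0.0461313 = 0.0170686
  P(Z=3)·L_3 = 0.14 × 0.041943 = 0.00587203
  P(Z=4)·L_4 = 0.10 × 0.00114905 = 0.000114905
Marginal: 0.0181383 + 0.0170686 + 0.00587203 + 0.000114905 = 0.0411938
P(Intensity 2 | x) ≈ 0.414

0.414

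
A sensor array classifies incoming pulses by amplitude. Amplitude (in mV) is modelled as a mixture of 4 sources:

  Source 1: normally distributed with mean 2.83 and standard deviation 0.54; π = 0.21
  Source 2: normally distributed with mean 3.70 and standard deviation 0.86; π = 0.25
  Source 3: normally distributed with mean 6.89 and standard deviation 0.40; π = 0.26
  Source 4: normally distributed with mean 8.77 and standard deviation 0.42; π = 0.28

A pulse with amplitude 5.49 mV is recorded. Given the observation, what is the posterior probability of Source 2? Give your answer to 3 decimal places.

Apply Bayes' rule: the posterior for each component is proportional to its prior times its likelihood at x.
Normal densities:
  f_1 = (1/(0.54·√(2π)))·exp(−(5.49−2.83)²/(2·0.54²)) = 0.738782·exp(-12.13237) = 3.97643e-06
  f_2 = (1/(0.86·√(2π)))·exp(−(5.49−3.70)²/(2·0.86²)) = 0.463886·exp(-2.16610) = 0.0531722
  f_3 = (1/(0.40·√(2π)))·exp(−(5.49−6.89)²/(2·0.40²)) = 0.997356·exp(-6.12500) = 0.00218171
  f_4 = (1/(0.42·√(2π)))·exp(−(5.49−8.77)²/(2·0.42²)) = 0.949863·exp(-30.49433) = 5.42177e-14
Unnormalised posteriors:
  π_1·f_1 = 0.21 × 3.97643e-06 = 8.35051e-07
  π_2·f_2 = 0.25 × 0.0531722 = 0.0132931
  π_3·f_3 = 0.26 × 0.00218171 = 0.000567244
  π_4·f_4 = 0.28 × 5.42177e-14 = 1.5181e-14
Evidence: 8.35051e-07 + 0.0132931 + 0.000567244 + 1.5181e-14 = 0.0138611
P(Source 2 | data) = 0.0132931 / 0.0138611 ≈ 0.959

0.959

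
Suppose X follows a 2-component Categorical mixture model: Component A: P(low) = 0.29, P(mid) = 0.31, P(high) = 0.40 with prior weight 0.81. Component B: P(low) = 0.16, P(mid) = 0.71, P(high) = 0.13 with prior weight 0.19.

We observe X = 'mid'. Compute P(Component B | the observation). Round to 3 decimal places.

0.349

P(component k | x) = w_k·f_k(x) / marginal(x), where marginal(x) = Σ_j w_j·f_j(x).
Evaluate each component's likelihood at the observed value:
  f_A = P(mid | comp) = 0.31
  f_B = P(mid | comp) = 0.71
Multiply by the mixture weights:
  w_A·f_A = 0.81 × 0.31 = 0.2511
  w_B·f_B = 0.19 × 0.71 = 0.1349
Sum: 0.2511 + 0.1349 = 0.386
P(Component B | data) ≈ 0.349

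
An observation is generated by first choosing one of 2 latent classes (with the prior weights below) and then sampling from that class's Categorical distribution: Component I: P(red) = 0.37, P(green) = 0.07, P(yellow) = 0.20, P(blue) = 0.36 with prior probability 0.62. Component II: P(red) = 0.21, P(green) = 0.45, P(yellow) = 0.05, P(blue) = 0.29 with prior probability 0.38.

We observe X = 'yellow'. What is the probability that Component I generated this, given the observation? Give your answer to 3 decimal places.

By Bayes' theorem, P(k | x) = π_k f_k(x) / Σ_j π_j f_j(x).
Evaluate each component's likelihood at the observed value:
  L_I = P(yellow | comp) = 0.20
  L_II = P(yellow | comp) = 0.05
Unnormalised posteriors:
  π_I·L_I = 0.62 × 0.2 = 0.124
  π_II·L_II = 0.38 × 0.05 = 0.019
Denominator: 0.124 + 0.019 = 0.143
P(Component I | 'yellow') = 0.124 / 0.143 ≈ 0.867

0.867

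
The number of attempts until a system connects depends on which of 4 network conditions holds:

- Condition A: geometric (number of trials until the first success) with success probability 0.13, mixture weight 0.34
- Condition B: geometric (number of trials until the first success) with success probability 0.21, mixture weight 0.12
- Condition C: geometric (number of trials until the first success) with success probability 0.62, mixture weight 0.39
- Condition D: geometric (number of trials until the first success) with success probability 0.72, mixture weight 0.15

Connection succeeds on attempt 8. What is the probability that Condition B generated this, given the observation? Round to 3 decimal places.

Apply Bayes' rule: the posterior for each component is proportional to its prior times its likelihood at x.
Evaluate each component's likelihood at the observed value:
  f_A = 0.13·(1−0.13)^7 = 0.13·0.377255 = 0.0490431
  f_B = 0.21·(1−0.21)^7 = 0.21·0.192039 = 0.0403282
  f_C = 0.62·(1−0.62)^7 = 0.62·0.00114416 = 0.000709377
  f_D = 0.72·(1−0.72)^7 = 0.72·0.000134929 = 9.71491e-05
Multiply by the mixture weights:
  π_A·f_A = 0.34 × 0.0490431 = 0.0166747
  π_B·f_B = 0.12 × 0.0403282 = 0.00483939
  π_C·f_C = 0.39 × 0.000709377 = 0.000276657
  π_D·f_D = 0.15 × 9.71491e-05 = 1.45724e-05
Denominator: 0.0166747 + 0.00483939 + 0.000276657 + 1.45724e-05 = 0.0218053
P(Condition B | the observation) = 0.00483939 / 0.0218053 ≈ 0.222

0.222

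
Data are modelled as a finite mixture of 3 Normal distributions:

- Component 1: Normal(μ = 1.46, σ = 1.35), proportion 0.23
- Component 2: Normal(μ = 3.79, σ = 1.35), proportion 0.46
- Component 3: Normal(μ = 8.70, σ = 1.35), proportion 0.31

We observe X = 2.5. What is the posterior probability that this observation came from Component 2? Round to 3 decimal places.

Apply Bayes' rule: the posterior for each component is proportional to its prior times its likelihood at x.
Evaluate each component's likelihood at the observed value:
  p_1 = 0.219637
  p_2 = 0.187198
  p_3 = 7.7719e-06
Multiply by the mixture weights:
  w_1·p_1 = 0.23 × 0.219637 = 0.0505165
  w_2·p_2 = 0.46 × 0.187198 = 0.0861113
  w_3·p_3 = 0.31 × 7.7719e-06 = 2.40929e-06
Denominator: 0.0505165 + 0.0861113 + 2.40929e-06 = 0.13663
Responsibility of Component 2: 0.0861113 / 0.13663 ≈ 0.630

0.630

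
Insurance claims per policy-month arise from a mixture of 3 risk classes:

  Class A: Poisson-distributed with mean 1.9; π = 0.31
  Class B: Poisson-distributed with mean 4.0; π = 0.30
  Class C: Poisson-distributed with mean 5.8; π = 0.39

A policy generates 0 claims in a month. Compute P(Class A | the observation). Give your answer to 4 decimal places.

P(component k | x) = π_k·f_k(x) / marginal(x), where marginal(x) = Σ_j π_j·f_j(x).
Poisson probabilities:
  f_A = e^(−1.9)·1.9^0/0! = 0.149569
  f_B = e^(−4.0)·4.0^0/0! = 0.0183156
  f_C = e^(−5.8)·5.8^0/0! = 0.00302755
Prior × likelihood for each component:
  π_A·f_A = 0.31 × 0.149569 = 0.0463663
  π_B·f_B = 0.30 × 0.0183156 = 0.00549469
  π_C·f_C = 0.39 × 0.00302755 = 0.00118075
Normaliser: 0.0463663 + 0.00549469 + 0.00118075 = 0.0530417
P(Class A | the observation) ≈ 0.8741

0.8741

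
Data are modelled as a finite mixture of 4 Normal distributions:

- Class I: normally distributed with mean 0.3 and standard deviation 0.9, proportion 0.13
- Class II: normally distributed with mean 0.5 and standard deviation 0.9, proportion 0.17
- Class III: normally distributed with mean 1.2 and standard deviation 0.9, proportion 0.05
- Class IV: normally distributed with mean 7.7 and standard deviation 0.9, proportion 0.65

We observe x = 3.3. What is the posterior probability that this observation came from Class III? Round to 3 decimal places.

Apply Bayes' rule: the posterior for each component is proportional to its prior times its likelihood at x.
Evaluate each component's likelihood at the observed value:
  f_I = (1/(0.9·√(2π)))·exp(−(3.3−0.3)²/(2·0.9²)) = 0.443269·exp(-5.55556) = 0.00171364
  f_II = (1/(0.9·√(2π)))·exp(−(3.3−0.5)²/(2·0.9²)) = 0.443269·exp(-4.83951) = 0.00350668
  f_III = (1/(0.9·√(2π)))·exp(−(3.3−1.2)²/(2·0.9²)) = 0.443269·exp(-2.72222) = 0.0291354
  f_IV = (1/(0.9·√(2π)))·exp(−(3.3−7.7)²/(2·0.9²)) = 0.443269·exp(-11.95062) = 2.86141e-06
Weight by the priors:
  π_I·f_I = 0.13 × 0.00171364 = 0.000222774
  π_II·f_II = 0.17 × 0.00350668 = 0.000596136
  π_III·f_III = 0.05 × 0.0291354 = 0.00145677
  π_IV·f_IV = 0.65 × 2.86141e-06 = 1.85992e-06
Normaliser: 0.000222774 + 0.000596136 + 0.00145677 + 1.85992e-06 = 0.00227754
P(Class III | the observation) ≈ 0.640

0.640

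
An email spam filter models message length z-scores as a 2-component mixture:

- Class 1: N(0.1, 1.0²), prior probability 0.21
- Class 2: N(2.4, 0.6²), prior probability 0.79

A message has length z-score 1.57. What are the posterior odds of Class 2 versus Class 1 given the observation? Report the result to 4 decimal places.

Only the two components matter; the odds are (P(Z=i) f_i(x)) / (P(Z=j) f_j(x)).
Component likelihoods at x = 1.57:
  f_1 = 0.135418
  f_2 = 0.255401
Odds = (0.79/0.21) × (0.255401/0.135418) = 3.7619 × 1.88602 ≈ 7.0950

7.0950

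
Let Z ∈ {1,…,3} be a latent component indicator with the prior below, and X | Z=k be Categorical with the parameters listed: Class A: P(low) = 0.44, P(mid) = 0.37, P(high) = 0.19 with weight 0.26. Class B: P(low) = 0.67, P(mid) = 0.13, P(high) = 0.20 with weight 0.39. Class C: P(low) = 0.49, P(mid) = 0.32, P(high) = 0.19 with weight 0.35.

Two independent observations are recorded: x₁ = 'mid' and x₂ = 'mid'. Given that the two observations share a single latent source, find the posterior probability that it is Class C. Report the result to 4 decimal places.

0.4593

Apply Bayes' rule: the posterior for each component is proportional to its prior times its likelihood at x.
Since both observations come from the same component, the likelihood for component k is f_k(x₁)·f_k(x₂).
  f_A = [P(mid | comp) = 0.37] × [0.37] = 0.1369
  f_B = [P(mid | comp) = 0.13] × [0.13] = 0.0169
  f_C = [P(mid | comp) = 0.32] × [0.32] = 0.1024
Unnormalised posteriors:
  P(Z=A)·f_A = 0.26 × 0.1369 = 0.035594
  P(Z=B)·f_B = 0.39 × 0.0169 = 0.006591
  P(Z=C)·f_C = 0.35 × 0.1024 = 0.03584
Evidence: 0.035594 + 0.006591 + 0.03584 = 0.078025
P(Class C | x₁, x₂) = 0.03584 / 0.078025 ≈ 0.4593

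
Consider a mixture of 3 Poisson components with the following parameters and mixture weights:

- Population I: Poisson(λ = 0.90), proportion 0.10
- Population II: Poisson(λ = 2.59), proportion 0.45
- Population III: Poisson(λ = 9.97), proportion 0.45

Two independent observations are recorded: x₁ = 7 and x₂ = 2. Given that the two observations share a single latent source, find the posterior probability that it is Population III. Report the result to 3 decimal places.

The responsibility of component k is π_k f_k(x) divided by Σ_j π_j f_j(x).
Since both observations come from the same component, the likelihood for component k is f_k(x₁)·f_k(x₂).
  f_I = [e^(−0.90)·0.90^7/7! = 3.85835e-05] × [0.164661] = 6.35319e-06
  f_II = [e^(−2.59)·2.59^7/7! = 0.0116371] × [0.251621] = 0.00292814
  f_III = [e^(−9.97)·9.97^7/7! = 0.0908907] × [0.00232511] = 0.000211331
Multiply by the mixture weights:
  π_I·f_I = 0.10 × 6.35319e-06 = 6.35319e-07
  π_II·f_II = 0.45 × 0.00292814 = 0.00131766
  π_III·f_III = 0.45 × 0.000211331 = 9.50991e-05
Marginal: 6.35319e-07 + 0.00131766 + 9.50991e-05 = 0.0014134
So the posterior for Population III is 9.50991e-05 / 0.0014134 ≈ 0.067.

0.067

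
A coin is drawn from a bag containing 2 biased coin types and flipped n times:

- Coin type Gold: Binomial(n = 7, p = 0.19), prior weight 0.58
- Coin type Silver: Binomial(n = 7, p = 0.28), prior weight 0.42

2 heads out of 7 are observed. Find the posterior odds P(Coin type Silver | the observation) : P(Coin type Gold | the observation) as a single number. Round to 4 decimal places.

0.8727

Since P(k|x) ∝ w_k f_k(x), the posterior odds are w_i f_i(x) / (w_j f_j(x)).
Evaluate each component's likelihood at the observed value:
  p_Gold = 0.264333
  p_Silver = 0.318565
0.133797 / 0.153313 ≈ 0.8727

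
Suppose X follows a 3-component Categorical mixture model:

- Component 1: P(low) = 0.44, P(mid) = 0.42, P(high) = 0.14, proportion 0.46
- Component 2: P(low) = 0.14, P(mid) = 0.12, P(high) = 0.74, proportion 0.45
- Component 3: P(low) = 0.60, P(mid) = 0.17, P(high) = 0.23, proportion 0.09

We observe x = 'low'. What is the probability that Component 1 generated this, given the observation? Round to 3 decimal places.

Apply Bayes' rule: the posterior for each component is proportional to its prior times its likelihood at x.
Evaluate each component's likelihood at the observed value:
  p_1 = P(low | comp) = 0.44
  p_2 = P(low | comp) = 0.14
  p_3 = P(low | comp) = 0.60
Weight by the priors:
  P(Z=1)·p_1 = 0.46 × 0.44 = 0.2024
  P(Z=2)·p_2 = 0.45 × 0.14 = 0.063
  P(Z=3)·p_3 = 0.09 × 0.6 = 0.054
Marginal: 0.2024 + 0.063 + 0.054 = 0.3194
P(Component 1 | the observation) = 0.2024 / 0.3194 ≈ 0.634

0.634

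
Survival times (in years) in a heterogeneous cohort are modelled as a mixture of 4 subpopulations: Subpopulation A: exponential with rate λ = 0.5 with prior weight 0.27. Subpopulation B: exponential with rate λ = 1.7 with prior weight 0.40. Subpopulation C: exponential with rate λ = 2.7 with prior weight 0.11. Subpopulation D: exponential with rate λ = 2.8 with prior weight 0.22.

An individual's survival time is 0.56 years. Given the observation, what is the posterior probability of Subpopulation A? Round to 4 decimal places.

The responsibility of component k is P(Z=k) f_k(x) divided by Σ_j P(Z=j) f_j(x).
Exponential densities:
  f_A = 0.5·e^(−0.5·0.56) = 0.5·e^(−0.2800) = 0.377892
  f_B = 1.7·e^(−1.7·0.56) = 1.7·e^(−0.9520) = 0.656146
  f_C = 2.7·e^(−2.7·0.56) = 2.7·e^(−1.5120) = 0.595265
  f_D = 2.8·e^(−2.8·0.56) = 2.8·e^(−1.5680) = 0.583693
Multiply by the mixture weights:
  P(Z=A)·f_A = 0.27 × 0.377892 = 0.102031
  P(Z=B)·f_B = 0.40 × 0.656146 = 0.262458
  P(Z=C)·f_C = 0.11 × 0.595265 = 0.0654792
  P(Z=D)·f_D = 0.22 × 0.583693 = 0.128412
Denominator: 0.102031 + 0.262458 + 0.0654792 + 0.128412 = 0.558381
Responsibility of Subpopulation A: 0.102031 / 0.558381 ≈ 0.1827

0.1827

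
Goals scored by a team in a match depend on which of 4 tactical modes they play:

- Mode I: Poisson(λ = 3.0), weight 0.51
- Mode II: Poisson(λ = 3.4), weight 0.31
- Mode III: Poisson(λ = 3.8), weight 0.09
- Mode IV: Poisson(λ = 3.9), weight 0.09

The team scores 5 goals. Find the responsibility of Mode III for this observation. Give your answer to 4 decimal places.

Posterior ∝ prior × likelihood, so P(k | x) ∝ P(Z=k) f_k(x); normalise over all components.
Evaluate each component's likelihood at the observed value:
  p_I = 0.100819
  p_II = 0.126361
  p_III = 0.147713
  p_IV = 0.152193
Weight by the priors:
  P(Z=I)·p_I = 0.51 × 0.100819 = 0.0514176
  P(Z=II)·p_II = 0.31 × 0.126361 = 0.0391718
  P(Z=III)·p_III = 0.09 × 0.147713 = 0.0132941
  P(Z=IV)·p_IV = 0.09 × 0.152193 = 0.0136973
Sum: 0.0514176 + 0.0391718 + 0.0132941 + 0.0136973 = 0.117581
Responsibility of Mode III: 0.0132941 / 0.117581 ≈ 0.1131

0.1131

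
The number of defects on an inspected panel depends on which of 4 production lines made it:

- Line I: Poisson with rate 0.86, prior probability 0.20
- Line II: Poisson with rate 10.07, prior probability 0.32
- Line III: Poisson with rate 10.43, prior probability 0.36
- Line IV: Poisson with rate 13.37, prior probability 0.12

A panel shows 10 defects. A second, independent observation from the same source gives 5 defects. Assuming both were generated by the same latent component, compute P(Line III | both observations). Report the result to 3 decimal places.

0.472

The responsibility of component k is π_k f_k(x) divided by Σ_j π_j f_j(x).
Since both observations come from the same component, the likelihood for component k is f_k(x₁)·f_k(x₂).
  f_I = [e^(−0.86)·0.86^10/10! = 2.58064e-08] × [0.00165889] = 4.28101e-11
  f_II = [e^(−10.07)·10.07^10/10! = 0.12508] × [0.0365276] = 0.00456885
  f_III = [e^(−10.43)·10.43^10/10! = 0.123991] × [0.0303773] = 0.0037665
  f_IV = [e^(−13.37)·13.37^10/10! = 0.0785297] × [0.00555851] = 0.000436508
Weight by the priors:
  π_I·f_I = 0.20 × 4.28101e-11 = 8.56201e-12
  π_II·f_II = 0.32 × 0.00456885 = 0.00146203
  π_III·f_III = 0.36 × 0.0037665 = 0.00135594
  π_IV·f_IV = 0.12 × 0.000436508 = 5.2381e-05
Sum: 8.56201e-12 + 0.00146203 + 0.00135594 + 5.2381e-05 = 0.00287035
P(Line III | x₁,x₂) ≈ 0.472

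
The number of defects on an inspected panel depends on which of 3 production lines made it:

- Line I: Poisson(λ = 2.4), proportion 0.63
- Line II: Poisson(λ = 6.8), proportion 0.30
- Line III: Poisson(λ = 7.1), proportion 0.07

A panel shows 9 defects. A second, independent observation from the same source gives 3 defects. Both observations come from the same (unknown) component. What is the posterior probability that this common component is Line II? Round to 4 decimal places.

0.7892

P(component k | x) = π_k·f_k(x) / marginal(x), where marginal(x) = Σ_j π_j·f_j(x).
Since both observations come from the same component, the likelihood for component k is f_k(x₁)·f_k(x₂).
  L_I = [e^(−2.4)·2.4^9/9! = 0.000660437] × [0.209014] = 0.000138041
  L_II = [e^(−6.8)·6.8^9/9! = 0.0954146] × [0.0583678] = 0.00556913
  L_III = [e^(−7.1)·7.1^9/9! = 0.104249] × [0.049219] = 0.00513103
Prior × likelihood for each component:
  π_I·L_I = 0.63 × 0.000138041 = 8.69656e-05
  π_II·L_II = 0.30 × 0.00556913 = 0.00167074
  π_III·L_III = 0.07 × 0.00513103 = 0.000359172
Normaliser: 8.69656e-05 + 0.00167074 + 0.000359172 = 0.00211688
Responsibility of Line II: 0.00167074 / 0.00211688 ≈ 0.7892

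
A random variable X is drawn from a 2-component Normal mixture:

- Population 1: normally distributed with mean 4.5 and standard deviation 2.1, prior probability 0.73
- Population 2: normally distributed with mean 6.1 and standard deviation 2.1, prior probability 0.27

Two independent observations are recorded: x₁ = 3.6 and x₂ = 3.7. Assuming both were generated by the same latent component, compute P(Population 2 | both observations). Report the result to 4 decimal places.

By Bayes' theorem, P(k | x) = π_k f_k(x) / Σ_j π_j f_j(x).
Since both observations come from the same component, the likelihood for component k is f_k(x₁)·f_k(x₂).
  L_1 = [0.173303] × [0.176676] = 0.0306185
  L_2 = [0.0935282] × [0.0988712] = 0.00924724
Unnormalised posteriors:
  π_1·L_1 = 0.73 × 0.0306185 = 0.0223515
  π_2·L_2 = 0.27 × 0.00924724 = 0.00249676
Denominator: 0.0223515 + 0.00249676 = 0.0248483
Responsibility of Population 2: 0.00249676 / 0.0248483 ≈ 0.1005

0.1005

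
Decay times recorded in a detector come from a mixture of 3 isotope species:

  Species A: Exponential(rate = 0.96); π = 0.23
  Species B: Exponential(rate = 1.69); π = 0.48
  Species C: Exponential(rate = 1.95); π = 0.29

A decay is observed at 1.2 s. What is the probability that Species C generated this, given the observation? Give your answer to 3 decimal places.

Apply Bayes' rule: the posterior for each component is proportional to its prior times its likelihood at x.
Exponential densities:
  f_A = 0.96·e^(−0.96·1.2) = 0.96·e^(−1.1520) = 0.303364
  f_B = 1.69·e^(−1.69·1.2) = 1.69·e^(−2.0280) = 0.222401
  f_C = 1.95·e^(−1.95·1.2) = 1.95·e^(−2.3400) = 0.187839
Unnormalised posteriors:
  P(Z=A)·f_A = 0.23 × 0.303364 = 0.0697737
  P(Z=B)·f_B = 0.48 × 0.222401 = 0.106753
  P(Z=C)·f_C = 0.29 × 0.187839 = 0.0544733
Sum: 0.0697737 + 0.106753 + 0.0544733 = 0.231
Responsibility of Species C: 0.0544733 / 0.231 ≈ 0.236

0.236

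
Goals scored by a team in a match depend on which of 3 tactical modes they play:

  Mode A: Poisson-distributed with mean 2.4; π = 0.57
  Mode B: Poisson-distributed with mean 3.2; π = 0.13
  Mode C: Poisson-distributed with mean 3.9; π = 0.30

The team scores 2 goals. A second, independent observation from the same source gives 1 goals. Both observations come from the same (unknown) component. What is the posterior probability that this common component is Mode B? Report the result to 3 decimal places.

Posterior ∝ prior × likelihood, so P(k | x) ∝ P(Z=k) f_k(x); normalise over all components.
Since both observations come from the same component, the likelihood for component k is f_k(x₁)·f_k(x₂).
  L_A = [e^(−2.4)·2.4^2/2! = 0.261268] × [0.217723] = 0.056884
  L_B = [e^(−3.2)·3.2^2/2! = 0.208702] × [0.130439] = 0.027223
  L_C = [e^(−3.9)·3.9^2/2! = 0.15394] × [0.0789435] = 0.0121525
Prior × likelihood for each component:
  P(Z=A)·L_A = 0.57 × 0.056884 = 0.0324239
  P(Z=B)·L_B = 0.13 × 0.027223 = 0.00353898
  P(Z=C)·L_C = 0.30 × 0.0121525 = 0.00364576
Denominator: 0.0324239 + 0.00353898 + 0.00364576 = 0.0396086
P(Mode B | x₁,x₂) = 0.00353898 / 0.0396086 ≈ 0.089

0.089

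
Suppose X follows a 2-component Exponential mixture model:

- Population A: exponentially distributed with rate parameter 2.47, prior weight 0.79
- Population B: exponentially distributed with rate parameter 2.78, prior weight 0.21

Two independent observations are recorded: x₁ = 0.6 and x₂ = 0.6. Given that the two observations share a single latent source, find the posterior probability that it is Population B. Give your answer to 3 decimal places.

0.188

The responsibility of component k is π_k f_k(x) divided by Σ_j π_j f_j(x).
Since both observations come from the same component, the likelihood for component k is f_k(x₁)·f_k(x₂).
  L_A = [0.561142] × [0.561142] = 0.31488
  L_B = [0.524375] × [0.524375] = 0.274969
Unnormalised posteriors:
  π_A·L_A = 0.79 × 0.31488 = 0.248755
  π_B·L_B = 0.21 × 0.274969 = 0.0577434
Normaliser: 0.248755 + 0.0577434 = 0.306499
P(Population B | x) ≈ 0.188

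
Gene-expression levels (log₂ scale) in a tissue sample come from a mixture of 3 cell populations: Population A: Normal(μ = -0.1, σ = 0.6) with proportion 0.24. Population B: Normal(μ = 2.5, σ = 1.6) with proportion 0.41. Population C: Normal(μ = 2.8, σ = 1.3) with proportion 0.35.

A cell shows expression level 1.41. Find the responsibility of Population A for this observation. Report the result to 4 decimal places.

By Bayes' theorem, P(k | x) = P(Z=k) f_k(x) / Σ_j P(Z=j) f_j(x).
Normal densities:
  f_A = (1/(0.6·√(2π)))·exp(−(1.41−-0.1)²/(2·0.6²)) = 0.664904·exp(-3.16681) = 0.0280177
  f_B = (1/(1.6·√(2π)))·exp(−(1.41−2.5)²/(2·1.6²)) = 0.249339·exp(-0.23205) = 0.197702
  f_C = (1/(1.3·√(2π)))·exp(−(1.41−2.8)²/(2·1.3²)) = 0.306879·exp(-0.57163) = 0.173266
Multiply by the mixture weights:
  P(Z=A)·f_A = 0.24 × 0.0280177 = 0.00672425
  P(Z=B)·f_B = 0.41 × 0.197702 = 0.0810579
  P(Z=C)·f_C = 0.35 × 0.173266 = 0.0606429
Marginal: 0.00672425 + 0.0810579 + 0.0606429 = 0.148425
P(Population A | x) = 0.00672425 / 0.148425 ≈ 0.0453

0.0453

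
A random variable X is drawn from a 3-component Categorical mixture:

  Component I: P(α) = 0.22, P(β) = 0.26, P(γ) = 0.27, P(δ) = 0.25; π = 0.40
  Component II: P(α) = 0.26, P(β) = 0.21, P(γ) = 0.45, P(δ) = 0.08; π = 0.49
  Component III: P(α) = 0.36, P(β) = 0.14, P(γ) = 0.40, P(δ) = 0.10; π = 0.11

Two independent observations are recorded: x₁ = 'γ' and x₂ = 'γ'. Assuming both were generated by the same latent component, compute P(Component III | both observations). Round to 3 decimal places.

0.121

Posterior ∝ prior × likelihood, so P(k | x) ∝ w_k f_k(x); normalise over all components.
Since both observations come from the same component, the likelihood for component k is f_k(x₁)·f_k(x₂).
  L_I = [P(γ | comp) = 0.27] × [0.27] = 0.0729
  L_II = [P(γ | comp) = 0.45] × [0.45] = 0.2025
  L_III = [P(γ | comp) = 0.40] × [0.4] = 0.16
Prior × likelihood for each component:
  w_I·L_I = 0.40 × 0.0729 = 0.02916
  w_II·L_II = 0.49 × 0.2025 = 0.099225
  w_III·L_III = 0.11 × 0.16 = 0.0176
Denominator: 0.02916 + 0.099225 + 0.0176 = 0.145985
P(Component III | x₁,x₂) = 0.0176 / 0.145985 ≈ 0.121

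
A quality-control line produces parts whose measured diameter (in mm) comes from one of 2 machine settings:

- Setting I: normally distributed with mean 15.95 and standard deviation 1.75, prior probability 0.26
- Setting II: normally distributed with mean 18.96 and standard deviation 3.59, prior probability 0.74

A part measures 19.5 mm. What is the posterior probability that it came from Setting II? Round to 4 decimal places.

The responsibility of component k is P(Z=k) f_k(x) divided by Σ_j P(Z=j) f_j(x).
Evaluate each component's likelihood at the observed value:
  f_I = (1/(1.75·√(2π)))·exp(−(19.5−15.95)²/(2·1.75²)) = 0.227967·exp(-2.05755) = 0.0291265
  f_II = (1/(3.59·√(2π)))·exp(−(19.5−18.96)²/(2·3.59²)) = 0.111126·exp(-0.01131) = 0.109876
Weight by the priors:
  P(Z=I)·f_I = 0.26 × 0.0291265 = 0.0075729
  P(Z=II)·f_II = 0.74 × 0.109876 = 0.0813082
Evidence: 0.0075729 + 0.0813082 = 0.0888811
So the posterior for Setting II is 0.0813082 / 0.0888811 ≈ 0.9148.

0.9148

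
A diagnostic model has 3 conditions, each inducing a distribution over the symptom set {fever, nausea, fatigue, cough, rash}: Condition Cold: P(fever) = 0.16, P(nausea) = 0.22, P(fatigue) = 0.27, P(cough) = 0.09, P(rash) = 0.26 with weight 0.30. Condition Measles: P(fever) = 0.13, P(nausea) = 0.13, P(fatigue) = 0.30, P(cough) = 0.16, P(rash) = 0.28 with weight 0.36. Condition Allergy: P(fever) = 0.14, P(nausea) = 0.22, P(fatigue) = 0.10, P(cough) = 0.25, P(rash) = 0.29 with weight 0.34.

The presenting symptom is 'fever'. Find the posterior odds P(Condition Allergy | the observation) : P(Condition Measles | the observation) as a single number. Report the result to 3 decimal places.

Posterior odds = (π_i f_i(x)) / (π_j f_j(x)); the normalising sum cancels.
Evaluate each component's likelihood at the observed value:
  L_Cold = P(fever | comp) = 0.16
  L_Measles = P(fever | comp) = 0.13
  L_Allergy = P(fever | comp) = 0.14
Posterior odds = (π_Allergy·L_Allergy) / (π_Measles·L_Measles) = (0.34·0.14) / (0.36·0.13) = 0.0476 / 0.0468 ≈ 1.017

1.017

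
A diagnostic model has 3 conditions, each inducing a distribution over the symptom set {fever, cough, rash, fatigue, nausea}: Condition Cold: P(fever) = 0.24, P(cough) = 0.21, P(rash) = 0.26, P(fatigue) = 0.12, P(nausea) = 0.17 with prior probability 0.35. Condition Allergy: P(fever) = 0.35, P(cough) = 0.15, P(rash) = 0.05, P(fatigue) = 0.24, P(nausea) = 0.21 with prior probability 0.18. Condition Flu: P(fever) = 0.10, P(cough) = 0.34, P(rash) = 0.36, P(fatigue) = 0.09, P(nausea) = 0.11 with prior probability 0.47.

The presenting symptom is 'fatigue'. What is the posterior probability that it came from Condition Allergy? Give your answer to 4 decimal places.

P(component k | x) = π_k·f_k(x) / marginal(x), where marginal(x) = Σ_j π_j·f_j(x).
Categorical probabilities:
  L_Cold = P(fatigue | comp) = 0.12
  L_Allergy = P(fatigue | comp) = 0.24
  L_Flu = P(fatigue | comp) = 0.09
Prior × likelihood for each component:
  π_Cold·L_Cold = 0.35 × 0.12 = 0.042
  π_Allergy·L_Allergy = 0.18 × 0.24 = 0.0432
  π_Flu·L_Flu = 0.47 × 0.09 = 0.0423
Evidence: 0.042 + 0.0432 + 0.0423 = 0.1275
P(Condition Allergy | data) ≈ 0.3388

0.3388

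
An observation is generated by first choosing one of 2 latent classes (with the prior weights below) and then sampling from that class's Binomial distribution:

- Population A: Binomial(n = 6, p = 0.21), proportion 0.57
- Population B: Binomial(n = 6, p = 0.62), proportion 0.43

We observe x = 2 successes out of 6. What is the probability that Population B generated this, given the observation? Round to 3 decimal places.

0.260

Apply Bayes' rule: the posterior for each component is proportional to its prior times its likelihood at x.
Evaluate each component's likelihood at the observed value:
  p_A = C(6,2)·0.21^2·0.79^4 = 15·0.0441·0.389501 = 0.257655
  p_B = C(6,2)·0.62^2·0.38^4 = 15·0.3844·0.0208514 = 0.120229
Weight by the priors:
  π_A·p_A = 0.57 × 0.257655 = 0.146863
  π_B·p_B = 0.43 × 0.120229 = 0.0516984
Evidence: 0.146863 + 0.0516984 = 0.198562
P(Population B | 2 successes out of 6) ≈ 0.260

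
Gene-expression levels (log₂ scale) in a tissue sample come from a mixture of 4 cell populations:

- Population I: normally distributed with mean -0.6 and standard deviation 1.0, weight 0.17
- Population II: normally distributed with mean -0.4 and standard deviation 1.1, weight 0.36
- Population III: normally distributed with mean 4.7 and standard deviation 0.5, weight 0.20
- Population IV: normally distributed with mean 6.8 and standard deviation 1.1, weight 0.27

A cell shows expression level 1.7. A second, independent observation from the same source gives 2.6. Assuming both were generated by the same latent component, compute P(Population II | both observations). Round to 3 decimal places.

Apply Bayes' rule: the posterior for each component is proportional to its prior times its likelihood at x.
Since both observations come from the same component, the likelihood for component k is f_k(x₁)·f_k(x₂).
  L_I = [(1/(1.0·√(2π)))·exp(−(1.7−-0.6)²/(2·1.0²)) = 0.398942·exp(-2.64500) = 0.028327] × [0.00238409] = 6.75342e-05
  L_II = [(1/(1.1·√(2π)))·exp(−(1.7−-0.4)²/(2·1.1²)) = 0.362675·exp(-1.82231) = 0.0586268] × [0.00879777] = 0.000515785
  L_III = [(1/(0.5·√(2π)))·exp(−(1.7−4.7)²/(2·0.5²)) = 0.797885·exp(-18.00000) = 1.21518e-08] × [0.000117886] = 1.43252e-12
  L_IV = [(1/(1.1·√(2π)))·exp(−(1.7−6.8)²/(2·1.1²)) = 0.362675·exp(-10.74793) = 7.7938e-06] × [0.000247647] = 1.93011e-09
Weight by the priors:
  π_I·L_I = 0.17 × 6.75342e-05 = 1.14808e-05
  π_II·L_II = 0.36 × 0.000515785 = 0.000185683
  π_III·L_III = 0.20 × 1.43252e-12 = 2.86505e-13
  π_IV·L_IV = 0.27 × 1.93011e-09 = 5.2113e-10
Marginal: 1.14808e-05 + 0.000185683 + 2.86505e-13 + 5.2113e-10 = 0.000197164
P(Population II | x) = 0.000185683 / 0.000197164 ≈ 0.942

0.942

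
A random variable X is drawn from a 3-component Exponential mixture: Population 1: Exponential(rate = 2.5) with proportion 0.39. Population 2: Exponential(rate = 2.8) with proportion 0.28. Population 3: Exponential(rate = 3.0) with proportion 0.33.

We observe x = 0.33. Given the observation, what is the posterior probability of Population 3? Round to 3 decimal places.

By Bayes' theorem, P(k | x) = w_k f_k(x) / Σ_j w_j f_j(x).
Exponential densities:
  L_1 = 2.5·e^(−2.5·0.33) = 2.5·e^(−0.8250) = 1.09559
  L_2 = 2.8·e^(−2.8·0.33) = 2.8·e^(−0.9240) = 1.1114
  L_3 = 3.0·e^(−3.0·0.33) = 3.0·e^(−0.9900) = 1.11473
Multiply by the mixture weights:
  w_1·L_1 = 0.39 × 1.09559 = 0.427279
  w_2·L_2 = 0.28 × 1.1114 = 0.311192
  w_3·L_3 = 0.33 × 1.11473 = 0.367861
Denominator: 0.427279 + 0.311192 + 0.367861 = 1.10633
Responsibility of Population 3: 0.367861 / 1.10633 ≈ 0.333

0.333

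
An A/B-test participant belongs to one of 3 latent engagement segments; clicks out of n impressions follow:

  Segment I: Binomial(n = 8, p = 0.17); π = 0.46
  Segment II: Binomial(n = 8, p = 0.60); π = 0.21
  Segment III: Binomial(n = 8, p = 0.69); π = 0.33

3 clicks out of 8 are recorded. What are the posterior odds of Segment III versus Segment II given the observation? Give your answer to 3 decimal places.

0.668

Since P(k|x) ∝ π_k f_k(x), the posterior odds are π_i f_i(x) / (π_j f_j(x)).
Component likelihoods at x = 3 clicks out of 8:
  f_I = C(8,3)·0.17^3·0.83^5 = 56·0.004913·0.393904 = 0.108374
  f_II = C(8,3)·0.60^3·0.40^5 = 56·0.216·0.01024 = 0.123863
  f_III = C(8,3)·0.69^3·0.31^5 = 56·0.328509·0.00286292 = 0.0526676
Odds = (0.33/0.21) × (0.0526676/0.123863) = 1.57143 × 0.425209 ≈ 0.668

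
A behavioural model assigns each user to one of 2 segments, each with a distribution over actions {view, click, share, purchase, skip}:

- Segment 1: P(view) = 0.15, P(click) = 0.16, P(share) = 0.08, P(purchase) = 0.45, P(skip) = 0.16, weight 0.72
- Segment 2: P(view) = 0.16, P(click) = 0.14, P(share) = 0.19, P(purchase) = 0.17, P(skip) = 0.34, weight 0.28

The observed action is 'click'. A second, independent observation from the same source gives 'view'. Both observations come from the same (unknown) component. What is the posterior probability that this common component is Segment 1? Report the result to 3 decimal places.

0.734

By Bayes' theorem, P(k | x) = π_k f_k(x) / Σ_j π_j f_j(x).
Since both observations come from the same component, the likelihood for component k is f_k(x₁)·f_k(x₂).
  p_1 = [P(click | comp) = 0.16] × [0.15] = 0.024
  p_2 = [P(click | comp) = 0.14] × [0.16] = 0.0224
Multiply by the mixture weights:
  π_1·p_1 = 0.72 × 0.024 = 0.01728
  π_2·p_2 = 0.28 × 0.0224 = 0.006272
Sum: 0.01728 + 0.006272 = 0.023552
P(Segment 1 | x) = 0.01728 / 0.023552 ≈ 0.734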